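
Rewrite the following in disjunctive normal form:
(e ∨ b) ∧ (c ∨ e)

e ∨ (b ∧ c)

(e ∨ b) ∧ (c ∨ e)
⇔ (e ∧ c) ∨ (e ∧ e) ∨ (b ∧ c) ∨ (b ∧ e)
⇔ e ∨ (b ∧ c)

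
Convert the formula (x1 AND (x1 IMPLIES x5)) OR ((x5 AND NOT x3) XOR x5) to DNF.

(x1 AND x5) OR (x3 AND x5)

(x1 AND (x1 IMPLIES x5)) OR ((x5 AND NOT x3) XOR x5)
≡ (x1 AND (NOT x1 OR x5)) OR ((x5 AND NOT x3) XOR x5)
≡ (x1 AND (NOT x1 OR x5)) OR (x5 AND NOT x3 AND NOT x5) OR (NOT (x5 AND NOT x3) AND x5)
≡ (x1 AND (NOT x1 OR x5)) OR (x5 AND NOT x3 AND NOT x5) OR ((NOT x5 OR NOT NOT x3) AND x5)
≡ (x1 AND (NOT x1 OR x5)) OR (x5 AND NOT x3 AND NOT x5) OR ((NOT x5 OR x3) AND x5)
≡ (x1 AND NOT x1) OR (x1 AND x5) OR (x5 AND NOT x3 AND NOT x5) OR (NOT x5 AND x5) OR (x3 AND x5)
≡ (x1 AND x5) OR (x3 AND x5)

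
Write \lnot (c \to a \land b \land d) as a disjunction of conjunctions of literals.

\lnot (c \to a \land b \land d)
= \lnot (\lnot c \lor a \land b \land d)   [eliminate \to]
= \lnot \lnot c \land \lnot (a \land b \land d)   [De Morgan]
= c \land \lnot (a \land b \land d)   [double negation]
= c \land (\lnot a \lor \lnot b \lor \lnot d)   [De Morgan]
= c \land \lnot a \lor c \land \lnot b \lor c \land \lnot d   [distribute \land over \lor]

c \land \lnot a \lor c \land \lnot b \lor c \land \lnot d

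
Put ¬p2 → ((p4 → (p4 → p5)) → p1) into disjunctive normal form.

¬p2 → ((p4 → (p4 → p5)) → p1)
≡ ¬¬p2 ∨ ((p4 → (p4 → p5)) → p1)   [eliminate →]
≡ ¬¬p2 ∨ ¬(p4 → (p4 → p5)) ∨ p1   [eliminate →]
≡ ¬¬p2 ∨ ¬(¬p4 ∨ (p4 → p5)) ∨ p1   [eliminate →]
≡ ¬¬p2 ∨ ¬(¬p4 ∨ ¬p4 ∨ p5) ∨ p1   [eliminate →]
≡ p2 ∨ ¬(¬p4 ∨ ¬p4 ∨ p5) ∨ p1   [double negation]
≡ p2 ∨ (¬¬p4 ∧ ¬¬p4 ∧ ¬p5) ∨ p1   [De Morgan]
≡ p2 ∨ (p4 ∧ ¬¬p4 ∧ ¬p5) ∨ p1   [double negation]
≡ p2 ∨ (p4 ∧ p4 ∧ ¬p5) ∨ p1   [double negation]
≡ p2 ∨ (p4 ∧ ¬p5) ∨ p1   [simplify]

p2 ∨ (p4 ∧ ¬p5) ∨ p1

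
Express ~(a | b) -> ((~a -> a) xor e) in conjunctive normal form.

a | b | e

~(a | b) -> ((~a -> a) xor e)
⇔ ~~(a | b) | ((~a -> a) xor e)   [eliminate ->]
⇔ ~~(a | b) | (((~a -> a) | e) & ~((~a -> a) & e))   [expand xor]
⇔ ~~(a | b) | ((~~a | a | e) & ~((~a -> a) & e))   [eliminate ->]
⇔ ~~(a | b) | ((~~a | a | e) & ~((~~a | a) & e))   [eliminate ->]
⇔ a | b | ((~~a | a | e) & ~((~~a | a) & e))   [double negation]
⇔ a | b | ((a | a | e) & ~((~~a | a) & e))   [double negation]
⇔ a | b | ((a | a | e) & (~(~~a | a) | ~e))   [De Morgan]
⇔ a | b | ((a | a | e) & ((~~~a & ~a) | ~e))   [De Morgan]
⇔ a | b | ((a | a | e) & ((~a & ~a) | ~e))   [double negation]
⇔ (a | b | a | a | e) & (a | b | ~a | ~e) & (a | b | ~a | ~e)   [distribute | over &]
⇔ a | b | e   [simplify]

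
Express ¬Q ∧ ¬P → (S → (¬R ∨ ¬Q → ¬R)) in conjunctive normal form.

Q ∨ P ∨ ¬S ∨ ¬R

¬Q ∧ ¬P → (S → (¬R ∨ ¬Q → ¬R))
= ¬(¬Q ∧ ¬P) ∨ (S → (¬R ∨ ¬Q → ¬R))   (eliminate →)
= ¬(¬Q ∧ ¬P) ∨ ¬S ∨ (¬R ∨ ¬Q → ¬R)   (eliminate →)
= ¬(¬Q ∧ ¬P) ∨ ¬S ∨ ¬(¬R ∨ ¬Q) ∨ ¬R   (eliminate →)
= ¬¬Q ∨ ¬¬P ∨ ¬S ∨ ¬(¬R ∨ ¬Q) ∨ ¬R   (De Morgan)
= Q ∨ ¬¬P ∨ ¬S ∨ ¬(¬R ∨ ¬Q) ∨ ¬R   (double negation)
= Q ∨ P ∨ ¬S ∨ ¬(¬R ∨ ¬Q) ∨ ¬R   (double negation)
= Q ∨ P ∨ ¬S ∨ ¬¬R ∧ ¬¬Q ∨ ¬R   (De Morgan)
= Q ∨ P ∨ ¬S ∨ R ∧ ¬¬Q ∨ ¬R   (double negation)
= Q ∨ P ∨ ¬S ∨ R ∧ Q ∨ ¬R   (double negation)
= (Q ∨ P ∨ ¬S ∨ R ∨ ¬R) ∧ (Q ∨ P ∨ ¬S ∨ Q ∨ ¬R)   (distribute ∨ over ∧)
= Q ∨ P ∨ ¬S ∨ ¬R   (simplify)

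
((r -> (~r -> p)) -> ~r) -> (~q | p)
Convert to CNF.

((r -> (~r -> p)) -> ~r) -> (~q | p)
≡ ~((r -> (~r -> p)) -> ~r) | ~q | p   — eliminate ->
≡ ~(~(r -> (~r -> p)) | ~r) | ~q | p   — eliminate ->
≡ ~(~(~r | (~r -> p)) | ~r) | ~q | p   — eliminate ->
≡ ~(~(~r | ~~r | p) | ~r) | ~q | p   — eliminate ->
≡ (~~(~r | ~~r | p) & ~~r) | ~q | p   — De Morgan
≡ ((~r | ~~r | p) & ~~r) | ~q | p   — double negation
≡ ((~r | r | p) & ~~r) | ~q | p   — double negation
≡ ((~r | r | p) & r) | ~q | p   — double negation
≡ (~r | r | p | ~q | p) & (r | ~q | p)   — distribute | over &
≡ r | ~q | p   — simplify

r | ~q | p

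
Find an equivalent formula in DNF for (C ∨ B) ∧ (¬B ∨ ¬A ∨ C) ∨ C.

C ∨ B ∧ ¬A

(C ∨ B) ∧ (¬B ∨ ¬A ∨ C) ∨ C
⇔ C ∧ ¬B ∨ C ∧ ¬A ∨ C ∧ C ∨ B ∧ ¬B ∨ B ∧ ¬A ∨ B ∧ C ∨ C   (distribute ∧ over ∨)
⇔ C ∨ B ∧ ¬A   (simplify)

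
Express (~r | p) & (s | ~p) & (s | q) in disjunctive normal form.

(~r & s) | (~r & ~p & q) | (p & s)

(~r | p) & (s | ~p) & (s | q)
≡ (~r & s & s) | (~r & s & q) | (~r & ~p & s) | (~r & ~p & q) | (p & s & s) | (p & s & q) | (p & ~p & s) | (p & ~p & q)   (distribute & over |)
≡ (~r & s) | (~r & ~p & q) | (p & s)   (simplify)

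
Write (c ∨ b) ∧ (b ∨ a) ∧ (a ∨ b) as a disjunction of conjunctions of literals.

(c ∨ b) ∧ (b ∨ a) ∧ (a ∨ b)
≡ (c ∧ b ∧ a) ∨ (c ∧ b ∧ b) ∨ (c ∧ a ∧ a) ∨ (c ∧ a ∧ b) ∨ (b ∧ b ∧ a) ∨ (b ∧ b ∧ b) ∨ (b ∧ a ∧ a) ∨ (b ∧ a ∧ b)   — distribute ∧ over ∨
≡ (c ∧ a) ∨ b   — simplify

(c ∧ a) ∨ b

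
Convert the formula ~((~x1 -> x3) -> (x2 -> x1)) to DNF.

~((~x1 -> x3) -> (x2 -> x1))
= ~(~(~x1 -> x3) | (x2 -> x1))   (eliminate ->)
= ~(~(~~x1 | x3) | (x2 -> x1))   (eliminate ->)
= ~(~(~~x1 | x3) | ~x2 | x1)   (eliminate ->)
= ~~(~~x1 | x3) & ~~x2 & ~x1   (De Morgan)
= (~~x1 | x3) & ~~x2 & ~x1   (double negation)
= (x1 | x3) & ~~x2 & ~x1   (double negation)
= (x1 | x3) & x2 & ~x1   (double negation)
= (x1 & x2 & ~x1) | (x3 & x2 & ~x1)   (distribute & over |)
= x3 & x2 & ~x1   (simplify)

x3 & x2 & ~x1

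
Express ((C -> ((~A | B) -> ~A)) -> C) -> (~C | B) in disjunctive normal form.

~C | B

((C -> ((~A | B) -> ~A)) -> C) -> (~C | B)
≡ ~((C -> ((~A | B) -> ~A)) -> C) | ~C | B   [eliminate ->]
≡ ~(~(C -> ((~A | B) -> ~A)) | C) | ~C | B   [eliminate ->]
≡ ~(~(~C | ((~A | B) -> ~A)) | C) | ~C | B   [eliminate ->]
≡ ~(~(~C | ~(~A | B) | ~A) | C) | ~C | B   [eliminate ->]
≡ (~~(~C | ~(~A | B) | ~A) & ~C) | ~C | B   [De Morgan]
≡ ((~C | ~(~A | B) | ~A) & ~C) | ~C | B   [double negation]
≡ ((~C | (~~A & ~B) | ~A) & ~C) | ~C | B   [De Morgan]
≡ ((~C | (A & ~B) | ~A) & ~C) | ~C | B   [double negation]
≡ (~C & ~C) | (A & ~B & ~C) | (~A & ~C) | ~C | B   [distribute & over |]
≡ ~C | B   [simplify]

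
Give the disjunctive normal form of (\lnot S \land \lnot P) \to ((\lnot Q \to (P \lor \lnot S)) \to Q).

(\lnot S \land \lnot P) \to ((\lnot Q \to (P \lor \lnot S)) \to Q)
≡ \lnot (\lnot S \land \lnot P) \lor ((\lnot Q \to (P \lor \lnot S)) \to Q)   [eliminate \to]
≡ \lnot (\lnot S \land \lnot P) \lor \lnot (\lnot Q \to (P \lor \lnot S)) \lor Q   [eliminate \to]
≡ \lnot (\lnot S \land \lnot P) \lor \lnot (\lnot \lnot Q \lor P \lor \lnot S) \lor Q   [eliminate \to]
≡ \lnot \lnot S \lor \lnot \lnot P \lor \lnot (\lnot \lnot Q \lor P \lor \lnot S) \lor Q   [De Morgan]
≡ S \lor \lnot \lnot P \lor \lnot (\lnot \lnot Q \lor P \lor \lnot S) \lor Q   [double negation]
≡ S \lor P \lor \lnot (\lnot \lnot Q \lor P \lor \lnot S) \lor Q   [double negation]
≡ S \lor P \lor (\lnot \lnot \lnot Q \land \lnot P \land \lnot \lnot S) \lor Q   [De Morgan]
≡ S \lor P \lor (\lnot Q \land \lnot P \land \lnot \lnot S) \lor Q   [double negation]
≡ S \lor P \lor (\lnot Q \land \lnot P \land S) \lor Q   [double negation]
≡ S \lor P \lor Q   [simplify]

S \lor P \lor Q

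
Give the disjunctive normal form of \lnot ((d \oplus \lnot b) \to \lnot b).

\lnot ((d \oplus \lnot b) \to \lnot b)
≡ \lnot (\lnot (d \oplus \lnot b) \lor \lnot b)   [eliminate \to]
≡ \lnot (\lnot ((d \land \lnot \lnot b) \lor (\lnot d \land \lnot b)) \lor \lnot b)   [expand \oplus]
≡ \lnot \lnot ((d \land \lnot \lnot b) \lor (\lnot d \land \lnot b)) \land \lnot \lnot b   [De Morgan]
≡ ((d \land \lnot \lnot b) \lor (\lnot d \land \lnot b)) \land \lnot \lnot b   [double negation]
≡ ((d \land b) \lor (\lnot d \land \lnot b)) \land \lnot \lnot b   [double negation]
≡ ((d \land b) \lor (\lnot d \land \lnot b)) \land b   [double negation]
≡ (d \land b \land b) \lor (\lnot d \land \lnot b \land b)   [distribute \land over \lor]
≡ d \land b   [simplify]

d \land b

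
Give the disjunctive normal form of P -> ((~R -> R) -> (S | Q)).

~P | ~R | S | Q

P -> ((~R -> R) -> (S | Q))
= ~P | ((~R -> R) -> (S | Q))   [eliminate ->]
= ~P | ~(~R -> R) | S | Q   [eliminate ->]
= ~P | ~(~~R | R) | S | Q   [eliminate ->]
= ~P | (~~~R & ~R) | S | Q   [De Morgan]
= ~P | (~R & ~R) | S | Q   [double negation]
= ~P | ~R | S | Q   [simplify]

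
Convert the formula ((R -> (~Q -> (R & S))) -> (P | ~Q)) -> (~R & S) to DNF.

(Q & ~P) | (~R & S)

((R -> (~Q -> (R & S))) -> (P | ~Q)) -> (~R & S)
≡ ~((R -> (~Q -> (R & S))) -> (P | ~Q)) | (~R & S)   [eliminate ->]
≡ ~(~(R -> (~Q -> (R & S))) | P | ~Q) | (~R & S)   [eliminate ->]
≡ ~(~(~R | (~Q -> (R & S))) | P | ~Q) | (~R & S)   [eliminate ->]
≡ ~(~(~R | ~~Q | (R & S)) | P | ~Q) | (~R & S)   [eliminate ->]
≡ (~~(~R | ~~Q | (R & S)) & ~P & ~~Q) | (~R & S)   [De Morgan]
≡ ((~R | ~~Q | (R & S)) & ~P & ~~Q) | (~R & S)   [double negation]
≡ ((~R | Q | (R & S)) & ~P & ~~Q) | (~R & S)   [double negation]
≡ ((~R | Q | (R & S)) & ~P & Q) | (~R & S)   [double negation]
≡ (~R & ~P & Q) | (Q & ~P & Q) | (R & S & ~P & Q) | (~R & S)   [distribute & over |]
≡ (Q & ~P) | (~R & S)   [simplify]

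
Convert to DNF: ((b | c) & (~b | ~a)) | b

((b | c) & (~b | ~a)) | b
⇔ (b & ~b) | (b & ~a) | (c & ~b) | (c & ~a) | b   (distribute & over |)
⇔ (c & ~b) | (c & ~a) | b   (simplify)

(c & ~b) | (c & ~a) | b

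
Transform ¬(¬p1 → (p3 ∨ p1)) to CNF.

¬(¬p1 → (p3 ∨ p1))
= ¬(¬¬p1 ∨ p3 ∨ p1)
= ¬¬¬p1 ∧ ¬p3 ∧ ¬p1
= ¬p1 ∧ ¬p3 ∧ ¬p1
= ¬p1 ∧ ¬p3

¬p1 ∧ ¬p3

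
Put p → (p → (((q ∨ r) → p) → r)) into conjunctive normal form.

p → (p → (((q ∨ r) → p) → r))
= ¬p ∨ (p → (((q ∨ r) → p) → r))   — eliminate →
= ¬p ∨ ¬p ∨ (((q ∨ r) → p) → r)   — eliminate →
= ¬p ∨ ¬p ∨ ¬((q ∨ r) → p) ∨ r   — eliminate →
= ¬p ∨ ¬p ∨ ¬(¬(q ∨ r) ∨ p) ∨ r   — eliminate →
= ¬p ∨ ¬p ∨ (¬¬(q ∨ r) ∧ ¬p) ∨ r   — De Morgan
= ¬p ∨ ¬p ∨ ((q ∨ r) ∧ ¬p) ∨ r   — double negation
= (¬p ∨ ¬p ∨ q ∨ r ∨ r) ∧ (¬p ∨ ¬p ∨ ¬p ∨ r)   — distribute ∨ over ∧
= ¬p ∨ r   — simplify

¬p ∨ r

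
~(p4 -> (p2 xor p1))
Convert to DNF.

(p4 & ~p2 & ~p1) | (p4 & p1 & p2)

~(p4 -> (p2 xor p1))
⇔ ~(~p4 | (p2 xor p1))   — eliminate ->
⇔ ~(~p4 | (p2 & ~p1) | (~p2 & p1))   — expand xor
⇔ ~~p4 & ~(p2 & ~p1) & ~(~p2 & p1)   — De Morgan
⇔ p4 & ~(p2 & ~p1) & ~(~p2 & p1)   — double negation
⇔ p4 & (~p2 | ~~p1) & ~(~p2 & p1)   — De Morgan
⇔ p4 & (~p2 | p1) & ~(~p2 & p1)   — double negation
⇔ p4 & (~p2 | p1) & (~~p2 | ~p1)   — De Morgan
⇔ p4 & (~p2 | p1) & (p2 | ~p1)   — double negation
⇔ (p4 & ~p2 & p2) | (p4 & ~p2 & ~p1) | (p4 & p1 & p2) | (p4 & p1 & ~p1)   — distribute & over |
⇔ (p4 & ~p2 & ~p1) | (p4 & p1 & p2)   — simplify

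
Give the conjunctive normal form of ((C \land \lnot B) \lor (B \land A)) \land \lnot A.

((C \land \lnot B) \lor (B \land A)) \land \lnot A
≡ (C \lor B) \land (C \lor A) \land (\lnot B \lor B) \land (\lnot B \lor A) \land \lnot A   [distribute \lor over \land]
≡ (C \lor B) \land (C \lor A) \land (\lnot B \lor A) \land \lnot A   [simplify]

(C \lor B) \land (C \lor A) \land (\lnot B \lor A) \land \lnot A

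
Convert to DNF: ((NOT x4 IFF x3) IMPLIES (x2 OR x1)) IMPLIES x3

(x4 AND NOT x3 AND NOT x2 AND NOT x1) OR x3

((NOT x4 IFF x3) IMPLIES (x2 OR x1)) IMPLIES x3
= NOT ((NOT x4 IFF x3) IMPLIES (x2 OR x1)) OR x3   [eliminate IMPLIES]
= NOT (NOT (NOT x4 IFF x3) OR x2 OR x1) OR x3   [eliminate IMPLIES]
= NOT (NOT ((NOT x4 IMPLIES x3) AND (x3 IMPLIES NOT x4)) OR x2 OR x1) OR x3   [eliminate IFF]
= NOT (NOT ((NOT NOT x4 OR x3) AND (x3 IMPLIES NOT x4)) OR x2 OR x1) OR x3   [eliminate IMPLIES]
= NOT (NOT ((NOT NOT x4 OR x3) AND (NOT x3 OR NOT x4)) OR x2 OR x1) OR x3   [eliminate IMPLIES]
= (NOT NOT ((NOT NOT x4 OR x3) AND (NOT x3 OR NOT x4)) AND NOT x2 AND NOT x1) OR x3   [De Morgan]
= ((NOT NOT x4 OR x3) AND (NOT x3 OR NOT x4) AND NOT x2 AND NOT x1) OR x3   [double negation]
= ((x4 OR x3) AND (NOT x3 OR NOT x4) AND NOT x2 AND NOT x1) OR x3   [double negation]
= (x4 AND NOT x3 AND NOT x2 AND NOT x1) OR (x4 AND NOT x4 AND NOT x2 AND NOT x1) OR (x3 AND NOT x3 AND NOT x2 AND NOT x1) OR (x3 AND NOT x4 AND NOT x2 AND NOT x1) OR x3   [distribute AND over OR]
= (x4 AND NOT x3 AND NOT x2 AND NOT x1) OR x3   [simplify]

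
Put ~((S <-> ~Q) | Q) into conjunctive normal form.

~((S <-> ~Q) | Q)
= ~(((S -> ~Q) & (~Q -> S)) | Q)   [eliminate <->]
= ~(((~S | ~Q) & (~Q -> S)) | Q)   [eliminate ->]
= ~(((~S | ~Q) & (~~Q | S)) | Q)   [eliminate ->]
= ~((~S | ~Q) & (~~Q | S)) & ~Q   [De Morgan]
= (~(~S | ~Q) | ~(~~Q | S)) & ~Q   [De Morgan]
= ((~~S & ~~Q) | ~(~~Q | S)) & ~Q   [De Morgan]
= ((S & ~~Q) | ~(~~Q | S)) & ~Q   [double negation]
= ((S & Q) | ~(~~Q | S)) & ~Q   [double negation]
= ((S & Q) | (~~~Q & ~S)) & ~Q   [De Morgan]
= ((S & Q) | (~Q & ~S)) & ~Q   [double negation]
= (S | ~Q) & (S | ~S) & (Q | ~Q) & (Q | ~S) & ~Q   [distribute | over &]
= (Q | ~S) & ~Q   [simplify]

(Q | ~S) & ~Q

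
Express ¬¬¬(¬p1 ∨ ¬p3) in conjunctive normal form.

¬¬¬(¬p1 ∨ ¬p3)
= ¬(¬p1 ∨ ¬p3)   [double negation]
= ¬¬p1 ∧ ¬¬p3   [De Morgan]
= p1 ∧ ¬¬p3   [double negation]
= p1 ∧ p3   [double negation]

p1 ∧ p3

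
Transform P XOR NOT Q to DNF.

P XOR NOT Q
≡ (P AND NOT NOT Q) OR (NOT P AND NOT Q)   — expand XOR
≡ (P AND Q) OR (NOT P AND NOT Q)   — double negation

(P AND Q) OR (NOT P AND NOT Q)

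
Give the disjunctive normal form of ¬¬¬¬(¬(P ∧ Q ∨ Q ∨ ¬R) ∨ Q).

¬¬¬¬(¬(P ∧ Q ∨ Q ∨ ¬R) ∨ Q)
⇔ ¬¬(¬(P ∧ Q ∨ Q ∨ ¬R) ∨ Q)   — double negation
⇔ ¬(P ∧ Q ∨ Q ∨ ¬R) ∨ Q   — double negation
⇔ ¬(P ∧ Q) ∧ ¬Q ∧ ¬¬R ∨ Q   — De Morgan
⇔ (¬P ∨ ¬Q) ∧ ¬Q ∧ ¬¬R ∨ Q   — De Morgan
⇔ (¬P ∨ ¬Q) ∧ ¬Q ∧ R ∨ Q   — double negation
⇔ ¬P ∧ ¬Q ∧ R ∨ ¬Q ∧ ¬Q ∧ R ∨ Q   — distribute ∧ over ∨
⇔ ¬Q ∧ R ∨ Q   — simplify

¬Q ∧ R ∨ Q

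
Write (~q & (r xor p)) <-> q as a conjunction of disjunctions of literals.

(q | ~r | p) & (q | ~p | r) & ~q

(~q & (r xor p)) <-> q
= ((~q & (r xor p)) -> q) & (q -> (~q & (r xor p)))   [eliminate <->]
= (~(~q & (r xor p)) | q) & (q -> (~q & (r xor p)))   [eliminate ->]
= (~(~q & (r | p) & ~(r & p)) | q) & (q -> (~q & (r xor p)))   [expand xor]
= (~(~q & (r | p) & ~(r & p)) | q) & (~q | (~q & (r xor p)))   [eliminate ->]
= (~(~q & (r | p) & ~(r & p)) | q) & (~q | (~q & (r | p) & ~(r & p)))   [expand xor]
= (~~q | ~(r | p) | ~~(r & p) | q) & (~q | (~q & (r | p) & ~(r & p)))   [De Morgan]
= (q | ~(r | p) | ~~(r & p) | q) & (~q | (~q & (r | p) & ~(r & p)))   [double negation]
= (q | (~r & ~p) | ~~(r & p) | q) & (~q | (~q & (r | p) & ~(r & p)))   [De Morgan]
= (q | (~r & ~p) | (r & p) | q) & (~q | (~q & (r | p) & ~(r & p)))   [double negation]
= (q | (~r & ~p) | (r & p) | q) & (~q | (~q & (r | p) & (~r | ~p)))   [De Morgan]
= (q | ~r | r | q) & (q | ~r | p | q) & (q | ~p | r | q) & (q | ~p | p | q) & (~q | ~q) & (~q | r | p) & (~q | ~r | ~p)   [distribute | over &]
= (q | ~r | p) & (q | ~p | r) & ~q   [simplify]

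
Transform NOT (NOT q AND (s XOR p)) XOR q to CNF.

NOT (NOT q AND (s XOR p)) XOR q
⇔ (NOT (NOT q AND (s XOR p)) OR q) AND NOT (NOT (NOT q AND (s XOR p)) AND q)   [expand XOR]
⇔ (NOT (NOT q AND (s OR p) AND NOT (s AND p)) OR q) AND NOT (NOT (NOT q AND (s XOR p)) AND q)   [expand XOR]
⇔ (NOT (NOT q AND (s OR p) AND NOT (s AND p)) OR q) AND NOT (NOT (NOT q AND (s OR p) AND NOT (s AND p)) AND q)   [expand XOR]
⇔ (NOT NOT q OR NOT (s OR p) OR NOT NOT (s AND p) OR q) AND NOT (NOT (NOT q AND (s OR p) AND NOT (s AND p)) AND q)   [De Morgan]
⇔ (q OR NOT (s OR p) OR NOT NOT (s AND p) OR q) AND NOT (NOT (NOT q AND (s OR p) AND NOT (s AND p)) AND q)   [double negation]
⇔ (q OR (NOT s AND NOT p) OR NOT NOT (s AND p) OR q) AND NOT (NOT (NOT q AND (s OR p) AND NOT (s AND p)) AND q)   [De Morgan]
⇔ (q OR (NOT s AND NOT p) OR (s AND p) OR q) AND NOT (NOT (NOT q AND (s OR p) AND NOT (s AND p)) AND q)   [double negation]
⇔ (q OR (NOT s AND NOT p) OR (s AND p) OR q) AND (NOT NOT (NOT q AND (s OR p) AND NOT (s AND p)) OR NOT q)   [De Morgan]
⇔ (q OR (NOT s AND NOT p) OR (s AND p) OR q) AND ((NOT q AND (s OR p) AND NOT (s AND p)) OR NOT q)   [double negation]
⇔ (q OR (NOT s AND NOT p) OR (s AND p) OR q) AND ((NOT q AND (s OR p) AND (NOT s OR NOT p)) OR NOT q)   [De Morgan]
⇔ (q OR NOT s OR s OR q) AND (q OR NOT s OR p OR q) AND (q OR NOT p OR s OR q) AND (q OR NOT p OR p OR q) AND (NOT q OR NOT q) AND (s OR p OR NOT q) AND (NOT s OR NOT p OR NOT q)   [distribute OR over AND]
⇔ (q OR NOT s OR p) AND (q OR NOT p OR s) AND NOT q   [simplify]

(q OR NOT s OR p) AND (q OR NOT p OR s) AND NOT q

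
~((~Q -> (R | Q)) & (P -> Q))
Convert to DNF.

(~Q & ~R) | (P & ~Q)

~((~Q -> (R | Q)) & (P -> Q))
= ~((~~Q | R | Q) & (P -> Q))   — eliminate ->
= ~((~~Q | R | Q) & (~P | Q))   — eliminate ->
= ~(~~Q | R | Q) | ~(~P | Q)   — De Morgan
= (~~~Q & ~R & ~Q) | ~(~P | Q)   — De Morgan
= (~Q & ~R & ~Q) | ~(~P | Q)   — double negation
= (~Q & ~R & ~Q) | (~~P & ~Q)   — De Morgan
= (~Q & ~R & ~Q) | (P & ~Q)   — double negation
= (~Q & ~R) | (P & ~Q)   — simplify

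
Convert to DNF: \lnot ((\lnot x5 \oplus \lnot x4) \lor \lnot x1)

x5 \land x4 \land x1 \lor \lnot x4 \land \lnot x5 \land x1

\lnot ((\lnot x5 \oplus \lnot x4) \lor \lnot x1)
≡ \lnot (\lnot x5 \land \lnot \lnot x4 \lor \lnot \lnot x5 \land \lnot x4 \lor \lnot x1)   [expand \oplus]
≡ \lnot (\lnot x5 \land \lnot \lnot x4) \land \lnot (\lnot \lnot x5 \land \lnot x4) \land \lnot \lnot x1   [De Morgan]
≡ (\lnot \lnot x5 \lor \lnot \lnot \lnot x4) \land \lnot (\lnot \lnot x5 \land \lnot x4) \land \lnot \lnot x1   [De Morgan]
≡ (x5 \lor \lnot \lnot \lnot x4) \land \lnot (\lnot \lnot x5 \land \lnot x4) \land \lnot \lnot x1   [double negation]
≡ (x5 \lor \lnot x4) \land \lnot (\lnot \lnot x5 \land \lnot x4) \land \lnot \lnot x1   [double negation]
≡ (x5 \lor \lnot x4) \land (\lnot \lnot \lnot x5 \lor \lnot \lnot x4) \land \lnot \lnot x1   [De Morgan]
≡ (x5 \lor \lnot x4) \land (\lnot x5 \lor \lnot \lnot x4) \land \lnot \lnot x1   [double negation]
≡ (x5 \lor \lnot x4) \land (\lnot x5 \lor x4) \land \lnot \lnot x1   [double negation]
≡ (x5 \lor \lnot x4) \land (\lnot x5 \lor x4) \land x1   [double negation]
≡ x5 \land \lnot x5 \land x1 \lor x5 \land x4 \land x1 \lor \lnot x4 \land \lnot x5 \land x1 \lor \lnot x4 \land x4 \land x1   [distribute \land over \lor]
≡ x5 \land x4 \land x1 \lor \lnot x4 \land \lnot x5 \land x1   [simplify]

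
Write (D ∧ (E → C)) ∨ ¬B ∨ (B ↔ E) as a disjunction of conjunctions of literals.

(D ∧ (E → C)) ∨ ¬B ∨ (B ↔ E)
≡ (D ∧ (¬E ∨ C)) ∨ ¬B ∨ (B ↔ E)
≡ (D ∧ (¬E ∨ C)) ∨ ¬B ∨ ((B → E) ∧ (E → B))
≡ (D ∧ (¬E ∨ C)) ∨ ¬B ∨ ((¬B ∨ E) ∧ (E → B))
≡ (D ∧ (¬E ∨ C)) ∨ ¬B ∨ ((¬B ∨ E) ∧ (¬E ∨ B))
≡ (D ∧ ¬E) ∨ (D ∧ C) ∨ ¬B ∨ (¬B ∧ ¬E) ∨ (¬B ∧ B) ∨ (E ∧ ¬E) ∨ (E ∧ B)
≡ (D ∧ ¬E) ∨ (D ∧ C) ∨ ¬B ∨ (E ∧ B)

(D ∧ ¬E) ∨ (D ∧ C) ∨ ¬B ∨ (E ∧ B)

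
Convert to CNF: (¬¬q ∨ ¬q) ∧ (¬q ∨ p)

¬q ∨ p

(¬¬q ∨ ¬q) ∧ (¬q ∨ p)
≡ (q ∨ ¬q) ∧ (¬q ∨ p)   (double negation)
≡ ¬q ∨ p   (simplify)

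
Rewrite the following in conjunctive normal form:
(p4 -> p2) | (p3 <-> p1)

(p4 -> p2) | (p3 <-> p1)
≡ ~p4 | p2 | (p3 <-> p1)   (eliminate ->)
≡ ~p4 | p2 | ((p3 -> p1) & (p1 -> p3))   (eliminate <->)
≡ ~p4 | p2 | ((~p3 | p1) & (p1 -> p3))   (eliminate ->)
≡ ~p4 | p2 | ((~p3 | p1) & (~p1 | p3))   (eliminate ->)
≡ (~p4 | p2 | ~p3 | p1) & (~p4 | p2 | ~p1 | p3)   (distribute | over &)

(~p4 | p2 | ~p3 | p1) & (~p4 | p2 | ~p1 | p3)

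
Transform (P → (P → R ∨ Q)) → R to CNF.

(P ∨ R) ∧ (¬Q ∨ R)

(P → (P → R ∨ Q)) → R
= ¬(P → (P → R ∨ Q)) ∨ R   [eliminate →]
= ¬(¬P ∨ (P → R ∨ Q)) ∨ R   [eliminate →]
= ¬(¬P ∨ ¬P ∨ R ∨ Q) ∨ R   [eliminate →]
= ¬¬P ∧ ¬¬P ∧ ¬R ∧ ¬Q ∨ R   [De Morgan]
= P ∧ ¬¬P ∧ ¬R ∧ ¬Q ∨ R   [double negation]
= P ∧ P ∧ ¬R ∧ ¬Q ∨ R   [double negation]
= (P ∨ R) ∧ (P ∨ R) ∧ (¬R ∨ R) ∧ (¬Q ∨ R)   [distribute ∨ over ∧]
= (P ∨ R) ∧ (¬Q ∨ R)   [simplify]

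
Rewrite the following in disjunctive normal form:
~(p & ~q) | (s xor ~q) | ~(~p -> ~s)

~(p & ~q) | (s xor ~q) | ~(~p -> ~s)
⇔ ~(p & ~q) | (s & ~~q) | (~s & ~q) | ~(~p -> ~s)   [expand xor]
⇔ ~(p & ~q) | (s & ~~q) | (~s & ~q) | ~(~~p | ~s)   [eliminate ->]
⇔ ~p | ~~q | (s & ~~q) | (~s & ~q) | ~(~~p | ~s)   [De Morgan]
⇔ ~p | q | (s & ~~q) | (~s & ~q) | ~(~~p | ~s)   [double negation]
⇔ ~p | q | (s & q) | (~s & ~q) | ~(~~p | ~s)   [double negation]
⇔ ~p | q | (s & q) | (~s & ~q) | (~~~p & ~~s)   [De Morgan]
⇔ ~p | q | (s & q) | (~s & ~q) | (~p & ~~s)   [double negation]
⇔ ~p | q | (s & q) | (~s & ~q) | (~p & s)   [double negation]
⇔ ~p | q | (~s & ~q)   [simplify]

~p | q | (~s & ~q)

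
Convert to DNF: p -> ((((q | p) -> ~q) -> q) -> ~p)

p -> ((((q | p) -> ~q) -> q) -> ~p)
= ~p | ((((q | p) -> ~q) -> q) -> ~p)
= ~p | ~(((q | p) -> ~q) -> q) | ~p
= ~p | ~(~((q | p) -> ~q) | q) | ~p
= ~p | ~(~(~(q | p) | ~q) | q) | ~p
= ~p | (~~(~(q | p) | ~q) & ~q) | ~p
= ~p | ((~(q | p) | ~q) & ~q) | ~p
= ~p | (((~q & ~p) | ~q) & ~q) | ~p
= ~p | (~q & ~p & ~q) | (~q & ~q) | ~p
= ~p | ~q

~p | ~q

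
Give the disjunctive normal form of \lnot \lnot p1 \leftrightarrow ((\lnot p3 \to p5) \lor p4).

\lnot \lnot p1 \leftrightarrow ((\lnot p3 \to p5) \lor p4)
⇔ (\lnot \lnot p1 \to ((\lnot p3 \to p5) \lor p4)) \land (((\lnot p3 \to p5) \lor p4) \to \lnot \lnot p1)   (eliminate \leftrightarrow)
⇔ (\lnot \lnot \lnot p1 \lor (\lnot p3 \to p5) \lor p4) \land (((\lnot p3 \to p5) \lor p4) \to \lnot \lnot p1)   (eliminate \to)
⇔ (\lnot \lnot \lnot p1 \lor \lnot \lnot p3 \lor p5 \lor p4) \land (((\lnot p3 \to p5) \lor p4) \to \lnot \lnot p1)   (eliminate \to)
⇔ (\lnot \lnot \lnot p1 \lor \lnot \lnot p3 \lor p5 \lor p4) \land (\lnot ((\lnot p3 \to p5) \lor p4) \lor \lnot \lnot p1)   (eliminate \to)
⇔ (\lnot \lnot \lnot p1 \lor \lnot \lnot p3 \lor p5 \lor p4) \land (\lnot (\lnot \lnot p3 \lor p5 \lor p4) \lor \lnot \lnot p1)   (eliminate \to)
⇔ (\lnot p1 \lor \lnot \lnot p3 \lor p5 \lor p4) \land (\lnot (\lnot \lnot p3 \lor p5 \lor p4) \lor \lnot \lnot p1)   (double negation)
⇔ (\lnot p1 \lor p3 \lor p5 \lor p4) \land (\lnot (\lnot \lnot p3 \lor p5 \lor p4) \lor \lnot \lnot p1)   (double negation)
⇔ (\lnot p1 \lor p3 \lor p5 \lor p4) \land ((\lnot \lnot \lnot p3 \land \lnot p5 \land \lnot p4) \lor \lnot \lnot p1)   (De Morgan)
⇔ (\lnot p1 \lor p3 \lor p5 \lor p4) \land ((\lnot p3 \land \lnot p5 \land \lnot p4) \lor \lnot \lnot p1)   (double negation)
⇔ (\lnot p1 \lor p3 \lor p5 \lor p4) \land ((\lnot p3 \land \lnot p5 \land \lnot p4) \lor p1)   (double negation)
⇔ (\lnot p1 \land \lnot p3 \land \lnot p5 \land \lnot p4) \lor (\lnot p1 \land p1) \lor (p3 \land \lnot p3 \land \lnot p5 \land \lnot p4) \lor (p3 \land p1) \lor (p5 \land \lnot p3 \land \lnot p5 \land \lnot p4) \lor (p5 \land p1) \lor (p4 \land \lnot p3 \land \lnot p5 \land \lnot p4) \lor (p4 \land p1)   (distribute \land over \lor)
⇔ (\lnot p1 \land \lnot p3 \land \lnot p5 \land \lnot p4) \lor (p3 \land p1) \lor (p5 \land p1) \lor (p4 \land p1)   (simplify)

(\lnot p1 \land \lnot p3 \land \lnot p5 \land \lnot p4) \lor (p3 \land p1) \lor (p5 \land p1) \lor (p4 \land p1)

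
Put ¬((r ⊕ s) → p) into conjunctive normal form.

(r ∨ s) ∧ (¬r ∨ ¬s) ∧ ¬p

¬((r ⊕ s) → p)
⇔ ¬(¬(r ⊕ s) ∨ p)   (eliminate →)
⇔ ¬(¬((r ∨ s) ∧ ¬(r ∧ s)) ∨ p)   (expand ⊕)
⇔ ¬¬((r ∨ s) ∧ ¬(r ∧ s)) ∧ ¬p   (De Morgan)
⇔ (r ∨ s) ∧ ¬(r ∧ s) ∧ ¬p   (double negation)
⇔ (r ∨ s) ∧ (¬r ∨ ¬s) ∧ ¬p   (De Morgan)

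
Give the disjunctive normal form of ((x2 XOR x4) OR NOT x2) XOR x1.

((x2 XOR x4) OR NOT x2) XOR x1
= (((x2 XOR x4) OR NOT x2) AND NOT x1) OR (NOT ((x2 XOR x4) OR NOT x2) AND x1)   [expand XOR]
= (((x2 AND NOT x4) OR (NOT x2 AND x4) OR NOT x2) AND NOT x1) OR (NOT ((x2 XOR x4) OR NOT x2) AND x1)   [expand XOR]
= (((x2 AND NOT x4) OR (NOT x2 AND x4) OR NOT x2) AND NOT x1) OR (NOT ((x2 AND NOT x4) OR (NOT x2 AND x4) OR NOT x2) AND x1)   [expand XOR]
= (((x2 AND NOT x4) OR (NOT x2 AND x4) OR NOT x2) AND NOT x1) OR (NOT (x2 AND NOT x4) AND NOT (NOT x2 AND x4) AND NOT NOT x2 AND x1)   [De Morgan]
= (((x2 AND NOT x4) OR (NOT x2 AND x4) OR NOT x2) AND NOT x1) OR ((NOT x2 OR NOT NOT x4) AND NOT (NOT x2 AND x4) AND NOT NOT x2 AND x1)   [De Morgan]
= (((x2 AND NOT x4) OR (NOT x2 AND x4) OR NOT x2) AND NOT x1) OR ((NOT x2 OR x4) AND NOT (NOT x2 AND x4) AND NOT NOT x2 AND x1)   [double negation]
= (((x2 AND NOT x4) OR (NOT x2 AND x4) OR NOT x2) AND NOT x1) OR ((NOT x2 OR x4) AND (NOT NOT x2 OR NOT x4) AND NOT NOT x2 AND x1)   [De Morgan]
= (((x2 AND NOT x4) OR (NOT x2 AND x4) OR NOT x2) AND NOT x1) OR ((NOT x2 OR x4) AND (x2 OR NOT x4) AND NOT NOT x2 AND x1)   [double negation]
= (((x2 AND NOT x4) OR (NOT x2 AND x4) OR NOT x2) AND NOT x1) OR ((NOT x2 OR x4) AND (x2 OR NOT x4) AND x2 AND x1)   [double negation]
= (x2 AND NOT x4 AND NOT x1) OR (NOT x2 AND x4 AND NOT x1) OR (NOT x2 AND NOT x1) OR (NOT x2 AND x2 AND x2 AND x1) OR (NOT x2 AND NOT x4 AND x2 AND x1) OR (x4 AND x2 AND x2 AND x1) OR (x4 AND NOT x4 AND x2 AND x1)   [distribute AND over OR]
= (x2 AND NOT x4 AND NOT x1) OR (NOT x2 AND NOT x1) OR (x4 AND x2 AND x1)   [simplify]

(x2 AND NOT x4 AND NOT x1) OR (NOT x2 AND NOT x1) OR (x4 AND x2 AND x1)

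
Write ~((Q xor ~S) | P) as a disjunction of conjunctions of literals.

~((Q xor ~S) | P)
≡ ~((Q & ~~S) | (~Q & ~S) | P)   — expand xor
≡ ~(Q & ~~S) & ~(~Q & ~S) & ~P   — De Morgan
≡ (~Q | ~~~S) & ~(~Q & ~S) & ~P   — De Morgan
≡ (~Q | ~S) & ~(~Q & ~S) & ~P   — double negation
≡ (~Q | ~S) & (~~Q | ~~S) & ~P   — De Morgan
≡ (~Q | ~S) & (Q | ~~S) & ~P   — double negation
≡ (~Q | ~S) & (Q | S) & ~P   — double negation
≡ (~Q & Q & ~P) | (~Q & S & ~P) | (~S & Q & ~P) | (~S & S & ~P)   — distribute & over |
≡ (~Q & S & ~P) | (~S & Q & ~P)   — simplify

(~Q & S & ~P) | (~S & Q & ~P)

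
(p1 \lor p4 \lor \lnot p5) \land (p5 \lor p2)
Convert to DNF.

(p1 \lor p4 \lor \lnot p5) \land (p5 \lor p2)
⇔ (p1 \land p5) \lor (p1 \land p2) \lor (p4 \land p5) \lor (p4 \land p2) \lor (\lnot p5 \land p5) \lor (\lnot p5 \land p2)   — distribute \land over \lor
⇔ (p1 \land p5) \lor (p1 \land p2) \lor (p4 \land p5) \lor (p4 \land p2) \lor (\lnot p5 \land p2)   — simplify

(p1 \land p5) \lor (p1 \land p2) \lor (p4 \land p5) \lor (p4 \land p2) \lor (\lnot p5 \land p2)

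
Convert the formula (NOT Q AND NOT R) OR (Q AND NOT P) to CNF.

(NOT Q AND NOT R) OR (Q AND NOT P)
≡ (NOT Q OR Q) AND (NOT Q OR NOT P) AND (NOT R OR Q) AND (NOT R OR NOT P)   [distribute OR over AND]
≡ (NOT Q OR NOT P) AND (NOT R OR Q) AND (NOT R OR NOT P)   [simplify]

(NOT Q OR NOT P) AND (NOT R OR Q) AND (NOT R OR NOT P)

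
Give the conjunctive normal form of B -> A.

B -> A
⇔ ~B | A   (eliminate ->)

~B | A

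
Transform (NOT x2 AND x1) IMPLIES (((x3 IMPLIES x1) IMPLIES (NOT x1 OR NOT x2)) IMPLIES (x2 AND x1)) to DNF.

x2 OR NOT x1

(NOT x2 AND x1) IMPLIES (((x3 IMPLIES x1) IMPLIES (NOT x1 OR NOT x2)) IMPLIES (x2 AND x1))
≡ NOT (NOT x2 AND x1) OR (((x3 IMPLIES x1) IMPLIES (NOT x1 OR NOT x2)) IMPLIES (x2 AND x1))   [eliminate IMPLIES]
≡ NOT (NOT x2 AND x1) OR NOT ((x3 IMPLIES x1) IMPLIES (NOT x1 OR NOT x2)) OR (x2 AND x1)   [eliminate IMPLIES]
≡ NOT (NOT x2 AND x1) OR NOT (NOT (x3 IMPLIES x1) OR NOT x1 OR NOT x2) OR (x2 AND x1)   [eliminate IMPLIES]
≡ NOT (NOT x2 AND x1) OR NOT (NOT (NOT x3 OR x1) OR NOT x1 OR NOT x2) OR (x2 AND x1)   [eliminate IMPLIES]
≡ NOT NOT x2 OR NOT x1 OR NOT (NOT (NOT x3 OR x1) OR NOT x1 OR NOT x2) OR (x2 AND x1)   [De Morgan]
≡ x2 OR NOT x1 OR NOT (NOT (NOT x3 OR x1) OR NOT x1 OR NOT x2) OR (x2 AND x1)   [double negation]
≡ x2 OR NOT x1 OR (NOT NOT (NOT x3 OR x1) AND NOT NOT x1 AND NOT NOT x2) OR (x2 AND x1)   [De Morgan]
≡ x2 OR NOT x1 OR ((NOT x3 OR x1) AND NOT NOT x1 AND NOT NOT x2) OR (x2 AND x1)   [double negation]
≡ x2 OR NOT x1 OR ((NOT x3 OR x1) AND x1 AND NOT NOT x2) OR (x2 AND x1)   [double negation]
≡ x2 OR NOT x1 OR ((NOT x3 OR x1) AND x1 AND x2) OR (x2 AND x1)   [double negation]
≡ x2 OR NOT x1 OR (NOT x3 AND x1 AND x2) OR (x1 AND x1 AND x2) OR (x2 AND x1)   [distribute AND over OR]
≡ x2 OR NOT x1   [simplify]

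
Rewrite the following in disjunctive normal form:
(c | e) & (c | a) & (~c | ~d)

(c & ~d) | (e & a & ~c) | (e & a & ~d)

(c | e) & (c | a) & (~c | ~d)
= (c & c & ~c) | (c & c & ~d) | (c & a & ~c) | (c & a & ~d) | (e & c & ~c) | (e & c & ~d) | (e & a & ~c) | (e & a & ~d)   (distribute & over |)
= (c & ~d) | (e & a & ~c) | (e & a & ~d)   (simplify)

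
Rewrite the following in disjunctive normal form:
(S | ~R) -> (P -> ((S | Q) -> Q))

(~S & R) | ~P | (~S & ~Q) | Q

(S | ~R) -> (P -> ((S | Q) -> Q))
≡ ~(S | ~R) | (P -> ((S | Q) -> Q))   [eliminate ->]
≡ ~(S | ~R) | ~P | ((S | Q) -> Q)   [eliminate ->]
≡ ~(S | ~R) | ~P | ~(S | Q) | Q   [eliminate ->]
≡ (~S & ~~R) | ~P | ~(S | Q) | Q   [De Morgan]
≡ (~S & R) | ~P | ~(S | Q) | Q   [double negation]
≡ (~S & R) | ~P | (~S & ~Q) | Q   [De Morgan]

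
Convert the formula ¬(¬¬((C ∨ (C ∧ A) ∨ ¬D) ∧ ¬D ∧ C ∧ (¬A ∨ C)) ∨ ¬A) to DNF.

(D ∧ A) ∨ (¬C ∧ A)

¬(¬¬((C ∨ (C ∧ A) ∨ ¬D) ∧ ¬D ∧ C ∧ (¬A ∨ C)) ∨ ¬A)
⇔ ¬¬¬((C ∨ (C ∧ A) ∨ ¬D) ∧ ¬D ∧ C ∧ (¬A ∨ C)) ∧ ¬¬A   [De Morgan]
⇔ ¬((C ∨ (C ∧ A) ∨ ¬D) ∧ ¬D ∧ C ∧ (¬A ∨ C)) ∧ ¬¬A   [double negation]
⇔ (¬(C ∨ (C ∧ A) ∨ ¬D) ∨ ¬¬D ∨ ¬C ∨ ¬(¬A ∨ C)) ∧ ¬¬A   [De Morgan]
⇔ ((¬C ∧ ¬(C ∧ A) ∧ ¬¬D) ∨ ¬¬D ∨ ¬C ∨ ¬(¬A ∨ C)) ∧ ¬¬A   [De Morgan]
⇔ ((¬C ∧ (¬C ∨ ¬A) ∧ ¬¬D) ∨ ¬¬D ∨ ¬C ∨ ¬(¬A ∨ C)) ∧ ¬¬A   [De Morgan]
⇔ ((¬C ∧ (¬C ∨ ¬A) ∧ D) ∨ ¬¬D ∨ ¬C ∨ ¬(¬A ∨ C)) ∧ ¬¬A   [double negation]
⇔ ((¬C ∧ (¬C ∨ ¬A) ∧ D) ∨ D ∨ ¬C ∨ ¬(¬A ∨ C)) ∧ ¬¬A   [double negation]
⇔ ((¬C ∧ (¬C ∨ ¬A) ∧ D) ∨ D ∨ ¬C ∨ (¬¬A ∧ ¬C)) ∧ ¬¬A   [De Morgan]
⇔ ((¬C ∧ (¬C ∨ ¬A) ∧ D) ∨ D ∨ ¬C ∨ (A ∧ ¬C)) ∧ ¬¬A   [double negation]
⇔ ((¬C ∧ (¬C ∨ ¬A) ∧ D) ∨ D ∨ ¬C ∨ (A ∧ ¬C)) ∧ A   [double negation]
⇔ (¬C ∧ ¬C ∧ D ∧ A) ∨ (¬C ∧ ¬A ∧ D ∧ A) ∨ (D ∧ A) ∨ (¬C ∧ A) ∨ (A ∧ ¬C ∧ A)   [distribute ∧ over ∨]
⇔ (D ∧ A) ∨ (¬C ∧ A)   [simplify]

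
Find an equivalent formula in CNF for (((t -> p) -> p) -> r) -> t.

(t | p) & (~r | t)

(((t -> p) -> p) -> r) -> t
≡ ~(((t -> p) -> p) -> r) | t   — eliminate ->
≡ ~(~((t -> p) -> p) | r) | t   — eliminate ->
≡ ~(~(~(t -> p) | p) | r) | t   — eliminate ->
≡ ~(~(~(~t | p) | p) | r) | t   — eliminate ->
≡ (~~(~(~t | p) | p) & ~r) | t   — De Morgan
≡ ((~(~t | p) | p) & ~r) | t   — double negation
≡ (((~~t & ~p) | p) & ~r) | t   — De Morgan
≡ (((t & ~p) | p) & ~r) | t   — double negation
≡ (t | p | t) & (~p | p | t) & (~r | t)   — distribute | over &
≡ (t | p) & (~r | t)   — simplify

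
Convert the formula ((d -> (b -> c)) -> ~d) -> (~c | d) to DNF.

~c | d

((d -> (b -> c)) -> ~d) -> (~c | d)
= ~((d -> (b -> c)) -> ~d) | ~c | d   — eliminate ->
= ~(~(d -> (b -> c)) | ~d) | ~c | d   — eliminate ->
= ~(~(~d | (b -> c)) | ~d) | ~c | d   — eliminate ->
= ~(~(~d | ~b | c) | ~d) | ~c | d   — eliminate ->
= (~~(~d | ~b | c) & ~~d) | ~c | d   — De Morgan
= ((~d | ~b | c) & ~~d) | ~c | d   — double negation
= ((~d | ~b | c) & d) | ~c | d   — double negation
= (~d & d) | (~b & d) | (c & d) | ~c | d   — distribute & over |
= ~c | d   — simplify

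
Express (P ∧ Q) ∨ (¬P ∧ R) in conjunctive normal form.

(P ∨ R) ∧ (Q ∨ ¬P) ∧ (Q ∨ R)

(P ∧ Q) ∨ (¬P ∧ R)
= (P ∨ ¬P) ∧ (P ∨ R) ∧ (Q ∨ ¬P) ∧ (Q ∨ R)   [distribute ∨ over ∧]
= (P ∨ R) ∧ (Q ∨ ¬P) ∧ (Q ∨ R)   [simplify]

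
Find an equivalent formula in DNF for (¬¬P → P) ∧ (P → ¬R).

(¬¬P → P) ∧ (P → ¬R)
⇔ (¬¬¬P ∨ P) ∧ (P → ¬R)   — eliminate →
⇔ (¬¬¬P ∨ P) ∧ (¬P ∨ ¬R)   — eliminate →
⇔ (¬P ∨ P) ∧ (¬P ∨ ¬R)   — double negation
⇔ ¬P ∧ ¬P ∨ ¬P ∧ ¬R ∨ P ∧ ¬P ∨ P ∧ ¬R   — distribute ∧ over ∨
⇔ ¬P ∨ P ∧ ¬R   — simplify

¬P ∨ P ∧ ¬R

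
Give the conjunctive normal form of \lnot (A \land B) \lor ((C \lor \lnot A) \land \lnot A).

\lnot (A \land B) \lor ((C \lor \lnot A) \land \lnot A)
≡ \lnot A \lor \lnot B \lor ((C \lor \lnot A) \land \lnot A)
≡ (\lnot A \lor \lnot B \lor C \lor \lnot A) \land (\lnot A \lor \lnot B \lor \lnot A)
≡ \lnot A \lor \lnot B

\lnot A \lor \lnot B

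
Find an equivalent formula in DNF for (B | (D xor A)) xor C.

(B & ~C) | (D & ~A & ~C) | (~D & A & ~C) | (~B & ~D & ~A & C) | (~B & A & D & C)

(B | (D xor A)) xor C
= ((B | (D xor A)) & ~C) | (~(B | (D xor A)) & C)   [expand xor]
= ((B | (D & ~A) | (~D & A)) & ~C) | (~(B | (D xor A)) & C)   [expand xor]
= ((B | (D & ~A) | (~D & A)) & ~C) | (~(B | (D & ~A) | (~D & A)) & C)   [expand xor]
= ((B | (D & ~A) | (~D & A)) & ~C) | (~B & ~(D & ~A) & ~(~D & A) & C)   [De Morgan]
= ((B | (D & ~A) | (~D & A)) & ~C) | (~B & (~D | ~~A) & ~(~D & A) & C)   [De Morgan]
= ((B | (D & ~A) | (~D & A)) & ~C) | (~B & (~D | A) & ~(~D & A) & C)   [double negation]
= ((B | (D & ~A) | (~D & A)) & ~C) | (~B & (~D | A) & (~~D | ~A) & C)   [De Morgan]
= ((B | (D & ~A) | (~D & A)) & ~C) | (~B & (~D | A) & (D | ~A) & C)   [double negation]
= (B & ~C) | (D & ~A & ~C) | (~D & A & ~C) | (~B & ~D & D & C) | (~B & ~D & ~A & C) | (~B & A & D & C) | (~B & A & ~A & C)   [distribute & over |]
= (B & ~C) | (D & ~A & ~C) | (~D & A & ~C) | (~B & ~D & ~A & C) | (~B & A & D & C)   [simplify]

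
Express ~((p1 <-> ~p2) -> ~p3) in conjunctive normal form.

~((p1 <-> ~p2) -> ~p3)
≡ ~(~(p1 <-> ~p2) | ~p3)   — eliminate ->
≡ ~(~((p1 -> ~p2) & (~p2 -> p1)) | ~p3)   — eliminate <->
≡ ~(~((~p1 | ~p2) & (~p2 -> p1)) | ~p3)   — eliminate ->
≡ ~(~((~p1 | ~p2) & (~~p2 | p1)) | ~p3)   — eliminate ->
≡ ~~((~p1 | ~p2) & (~~p2 | p1)) & ~~p3   — De Morgan
≡ (~p1 | ~p2) & (~~p2 | p1) & ~~p3   — double negation
≡ (~p1 | ~p2) & (p2 | p1) & ~~p3   — double negation
≡ (~p1 | ~p2) & (p2 | p1) & p3   — double negation

(~p1 | ~p2) & (p2 | p1) & p3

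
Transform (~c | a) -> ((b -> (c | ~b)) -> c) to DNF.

(~c | a) -> ((b -> (c | ~b)) -> c)
⇔ ~(~c | a) | ((b -> (c | ~b)) -> c)   [eliminate ->]
⇔ ~(~c | a) | ~(b -> (c | ~b)) | c   [eliminate ->]
⇔ ~(~c | a) | ~(~b | c | ~b) | c   [eliminate ->]
⇔ (~~c & ~a) | ~(~b | c | ~b) | c   [De Morgan]
⇔ (c & ~a) | ~(~b | c | ~b) | c   [double negation]
⇔ (c & ~a) | (~~b & ~c & ~~b) | c   [De Morgan]
⇔ (c & ~a) | (b & ~c & ~~b) | c   [double negation]
⇔ (c & ~a) | (b & ~c & b) | c   [double negation]
⇔ (b & ~c) | c   [simplify]

(b & ~c) | c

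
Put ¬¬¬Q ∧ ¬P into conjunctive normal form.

¬Q ∧ ¬P

¬¬¬Q ∧ ¬P
≡ ¬Q ∧ ¬P   — double negation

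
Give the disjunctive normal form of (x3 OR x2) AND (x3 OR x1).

(x3 OR x2) AND (x3 OR x1)
≡ (x3 AND x3) OR (x3 AND x1) OR (x2 AND x3) OR (x2 AND x1)
≡ x3 OR (x2 AND x1)

x3 OR (x2 AND x1)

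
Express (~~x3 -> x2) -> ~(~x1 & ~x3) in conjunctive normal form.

x3 | x1

(~~x3 -> x2) -> ~(~x1 & ~x3)
≡ ~(~~x3 -> x2) | ~(~x1 & ~x3)   — eliminate ->
≡ ~(~~~x3 | x2) | ~(~x1 & ~x3)   — eliminate ->
≡ (~~~~x3 & ~x2) | ~(~x1 & ~x3)   — De Morgan
≡ (~~x3 & ~x2) | ~(~x1 & ~x3)   — double negation
≡ (x3 & ~x2) | ~(~x1 & ~x3)   — double negation
≡ (x3 & ~x2) | ~~x1 | ~~x3   — De Morgan
≡ (x3 & ~x2) | x1 | ~~x3   — double negation
≡ (x3 & ~x2) | x1 | x3   — double negation
≡ (x3 | x1 | x3) & (~x2 | x1 | x3)   — distribute | over &
≡ x3 | x1   — simplify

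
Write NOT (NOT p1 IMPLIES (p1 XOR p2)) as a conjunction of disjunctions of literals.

NOT (NOT p1 IMPLIES (p1 XOR p2))
= NOT (NOT NOT p1 OR (p1 XOR p2))   [eliminate IMPLIES]
= NOT (NOT NOT p1 OR ((p1 OR p2) AND NOT (p1 AND p2)))   [expand XOR]
= NOT NOT NOT p1 AND NOT ((p1 OR p2) AND NOT (p1 AND p2))   [De Morgan]
= NOT p1 AND NOT ((p1 OR p2) AND NOT (p1 AND p2))   [double negation]
= NOT p1 AND (NOT (p1 OR p2) OR NOT NOT (p1 AND p2))   [De Morgan]
= NOT p1 AND ((NOT p1 AND NOT p2) OR NOT NOT (p1 AND p2))   [De Morgan]
= NOT p1 AND ((NOT p1 AND NOT p2) OR (p1 AND p2))   [double negation]
= NOT p1 AND (NOT p1 OR p1) AND (NOT p1 OR p2) AND (NOT p2 OR p1) AND (NOT p2 OR p2)   [distribute OR over AND]
= NOT p1 AND (NOT p2 OR p1)   [simplify]

NOT p1 AND (NOT p2 OR p1)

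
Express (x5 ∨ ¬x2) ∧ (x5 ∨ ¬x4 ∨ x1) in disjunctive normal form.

(x5 ∨ ¬x2) ∧ (x5 ∨ ¬x4 ∨ x1)
= (x5 ∧ x5) ∨ (x5 ∧ ¬x4) ∨ (x5 ∧ x1) ∨ (¬x2 ∧ x5) ∨ (¬x2 ∧ ¬x4) ∨ (¬x2 ∧ x1)   — distribute ∧ over ∨
= x5 ∨ (¬x2 ∧ ¬x4) ∨ (¬x2 ∧ x1)   — simplify

x5 ∨ (¬x2 ∧ ¬x4) ∨ (¬x2 ∧ x1)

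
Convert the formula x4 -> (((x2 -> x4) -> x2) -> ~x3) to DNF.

~x4 | ~x2 | ~x3

x4 -> (((x2 -> x4) -> x2) -> ~x3)
≡ ~x4 | (((x2 -> x4) -> x2) -> ~x3)
≡ ~x4 | ~((x2 -> x4) -> x2) | ~x3
≡ ~x4 | ~(~(x2 -> x4) | x2) | ~x3
≡ ~x4 | ~(~(~x2 | x4) | x2) | ~x3
≡ ~x4 | (~~(~x2 | x4) & ~x2) | ~x3
≡ ~x4 | ((~x2 | x4) & ~x2) | ~x3
≡ ~x4 | (~x2 & ~x2) | (x4 & ~x2) | ~x3
≡ ~x4 | ~x2 | ~x3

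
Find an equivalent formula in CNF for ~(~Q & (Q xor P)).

Q | ~P

~(~Q & (Q xor P))
⇔ ~(~Q & (Q | P) & ~(Q & P))   [expand xor]
⇔ ~~Q | ~(Q | P) | ~~(Q & P)   [De Morgan]
⇔ Q | ~(Q | P) | ~~(Q & P)   [double negation]
⇔ Q | (~Q & ~P) | ~~(Q & P)   [De Morgan]
⇔ Q | (~Q & ~P) | (Q & P)   [double negation]
⇔ (Q | ~Q | Q) & (Q | ~Q | P) & (Q | ~P | Q) & (Q | ~P | P)   [distribute | over &]
⇔ Q | ~P   [simplify]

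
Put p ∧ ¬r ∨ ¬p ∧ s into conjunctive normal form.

p ∧ ¬r ∨ ¬p ∧ s
= (p ∨ ¬p) ∧ (p ∨ s) ∧ (¬r ∨ ¬p) ∧ (¬r ∨ s)   [distribute ∨ over ∧]
= (p ∨ s) ∧ (¬r ∨ ¬p) ∧ (¬r ∨ s)   [simplify]

(p ∨ s) ∧ (¬r ∨ ¬p) ∧ (¬r ∨ s)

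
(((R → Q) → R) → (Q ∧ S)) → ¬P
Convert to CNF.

(((R → Q) → R) → (Q ∧ S)) → ¬P
⇔ ¬(((R → Q) → R) → (Q ∧ S)) ∨ ¬P   — eliminate →
⇔ ¬(¬((R → Q) → R) ∨ (Q ∧ S)) ∨ ¬P   — eliminate →
⇔ ¬(¬(¬(R → Q) ∨ R) ∨ (Q ∧ S)) ∨ ¬P   — eliminate →
⇔ ¬(¬(¬(¬R ∨ Q) ∨ R) ∨ (Q ∧ S)) ∨ ¬P   — eliminate →
⇔ (¬¬(¬(¬R ∨ Q) ∨ R) ∧ ¬(Q ∧ S)) ∨ ¬P   — De Morgan
⇔ ((¬(¬R ∨ Q) ∨ R) ∧ ¬(Q ∧ S)) ∨ ¬P   — double negation
⇔ (((¬¬R ∧ ¬Q) ∨ R) ∧ ¬(Q ∧ S)) ∨ ¬P   — De Morgan
⇔ (((R ∧ ¬Q) ∨ R) ∧ ¬(Q ∧ S)) ∨ ¬P   — double negation
⇔ (((R ∧ ¬Q) ∨ R) ∧ (¬Q ∨ ¬S)) ∨ ¬P   — De Morgan
⇔ (R ∨ R ∨ ¬P) ∧ (¬Q ∨ R ∨ ¬P) ∧ (¬Q ∨ ¬S ∨ ¬P)   — distribute ∨ over ∧
⇔ (R ∨ ¬P) ∧ (¬Q ∨ ¬S ∨ ¬P)   — simplify

(R ∨ ¬P) ∧ (¬Q ∨ ¬S ∨ ¬P)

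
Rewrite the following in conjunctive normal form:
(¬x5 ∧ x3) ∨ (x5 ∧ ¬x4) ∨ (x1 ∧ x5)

(¬x5 ∨ ¬x4 ∨ x1) ∧ (x3 ∨ x5) ∧ (x3 ∨ ¬x4 ∨ x1)

(¬x5 ∧ x3) ∨ (x5 ∧ ¬x4) ∨ (x1 ∧ x5)
= (¬x5 ∨ x5 ∨ x1) ∧ (¬x5 ∨ x5 ∨ x5) ∧ (¬x5 ∨ ¬x4 ∨ x1) ∧ (¬x5 ∨ ¬x4 ∨ x5) ∧ (x3 ∨ x5 ∨ x1) ∧ (x3 ∨ x5 ∨ x5) ∧ (x3 ∨ ¬x4 ∨ x1) ∧ (x3 ∨ ¬x4 ∨ x5)
= (¬x5 ∨ ¬x4 ∨ x1) ∧ (x3 ∨ x5) ∧ (x3 ∨ ¬x4 ∨ x1)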